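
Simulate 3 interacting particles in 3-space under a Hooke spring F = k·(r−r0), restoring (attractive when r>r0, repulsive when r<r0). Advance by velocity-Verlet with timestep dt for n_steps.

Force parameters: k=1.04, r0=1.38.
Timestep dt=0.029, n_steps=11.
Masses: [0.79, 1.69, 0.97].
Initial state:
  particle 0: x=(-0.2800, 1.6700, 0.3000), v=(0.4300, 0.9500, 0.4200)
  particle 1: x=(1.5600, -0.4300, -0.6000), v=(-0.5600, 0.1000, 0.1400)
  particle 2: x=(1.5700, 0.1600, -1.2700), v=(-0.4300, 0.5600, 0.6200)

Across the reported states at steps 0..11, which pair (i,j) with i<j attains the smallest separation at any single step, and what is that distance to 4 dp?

step 0: x0=(-0.2800, 1.6700, 0.3000) x1=(1.5600, -0.4300, -0.6000) x2=(1.5700, 0.1600, -1.2700)
step 1: x0=(-0.2665, 1.6965, 0.3115) x1=(1.5435, -0.4269, -0.5957) x2=(1.5571, 0.1767, -1.2518)
step 2: x0=(-0.2508, 1.7209, 0.3215) x1=(1.5265, -0.4234, -0.5910) x2=(1.5434, 0.1945, -1.2332)
step 3: x0=(-0.2331, 1.7432, 0.3301) x1=(1.5090, -0.4195, -0.5859) x2=(1.5288, 0.2132, -1.2143)
step 4: x0=(-0.2134, 1.7633, 0.3374) x1=(1.4911, -0.4151, -0.5803) x2=(1.5135, 0.2330, -1.1949)
step 5: x0=(-0.1918, 1.7813, 0.3432) x1=(1.4726, -0.4104, -0.5743) x2=(1.4973, 0.2538, -1.1751)
step 6: x0=(-0.1682, 1.7973, 0.3477) x1=(1.4537, -0.4052, -0.5679) x2=(1.4805, 0.2755, -1.1550)
step 7: x0=(-0.1428, 1.8111, 0.3508) x1=(1.4344, -0.3996, -0.5611) x2=(1.4629, 0.2983, -1.1344)
step 8: x0=(-0.1157, 1.8228, 0.3526) x1=(1.4146, -0.3937, -0.5538) x2=(1.4446, 0.3221, -1.1135)
step 9: x0=(-0.0869, 1.8325, 0.3532) x1=(1.3944, -0.3873, -0.5462) x2=(1.4257, 0.3468, -1.0922)
step 10: x0=(-0.0564, 1.8402, 0.3525) x1=(1.3738, -0.3805, -0.5382) x2=(1.4062, 0.3725, -1.0706)
step 11: x0=(-0.0245, 1.8459, 0.3505) x1=(1.3529, -0.3734, -0.5299) x2=(1.3861, 0.3991, -1.0487)

pair (1,2), distance 0.8913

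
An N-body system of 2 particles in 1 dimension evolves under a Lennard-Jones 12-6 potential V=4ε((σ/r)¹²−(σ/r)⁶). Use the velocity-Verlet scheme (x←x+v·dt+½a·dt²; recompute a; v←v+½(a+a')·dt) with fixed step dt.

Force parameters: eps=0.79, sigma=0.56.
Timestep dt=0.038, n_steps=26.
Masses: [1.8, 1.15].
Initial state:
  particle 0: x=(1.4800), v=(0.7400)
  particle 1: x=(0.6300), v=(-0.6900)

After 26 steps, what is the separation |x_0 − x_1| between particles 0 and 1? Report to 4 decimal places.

2.0400

step 0: x0=(1.4800) x1=(0.6300)
step 1: x0=(1.5075) x1=(0.6047)
step 2: x0=(1.5342) x1=(0.5808)
step 3: x0=(1.5602) x1=(0.5578)
step 4: x0=(1.5858) x1=(0.5355)
step 5: x0=(1.6111) x1=(0.5137)
step 6: x0=(1.6362) x1=(0.4922)
step 7: x0=(1.6611) x1=(0.4711)
step 8: x0=(1.6859) x1=(0.4501)
step 9: x0=(1.7105) x1=(0.4293)
step 10: x0=(1.7351) x1=(0.4087)
step 11: x0=(1.7596) x1=(0.3881)
step 12: x0=(1.7840) x1=(0.3676)
step 13: x0=(1.8085) x1=(0.3472)
step 14: x0=(1.8328) x1=(0.3268)
step 15: x0=(1.8572) x1=(0.3065)
step 16: x0=(1.8815) x1=(0.2862)
step 17: x0=(1.9058) x1=(0.2660)
step 18: x0=(1.9301) x1=(0.2457)
step 19: x0=(1.9544) x1=(0.2255)
step 20: x0=(1.9787) x1=(0.2053)
step 21: x0=(2.0030) x1=(0.1851)
step 22: x0=(2.0272) x1=(0.1649)
step 23: x0=(2.0515) x1=(0.1447)
step 24: x0=(2.0757) x1=(0.1246)
step 25: x0=(2.1000) x1=(0.1044)
step 26: x0=(2.1242) x1=(0.0843)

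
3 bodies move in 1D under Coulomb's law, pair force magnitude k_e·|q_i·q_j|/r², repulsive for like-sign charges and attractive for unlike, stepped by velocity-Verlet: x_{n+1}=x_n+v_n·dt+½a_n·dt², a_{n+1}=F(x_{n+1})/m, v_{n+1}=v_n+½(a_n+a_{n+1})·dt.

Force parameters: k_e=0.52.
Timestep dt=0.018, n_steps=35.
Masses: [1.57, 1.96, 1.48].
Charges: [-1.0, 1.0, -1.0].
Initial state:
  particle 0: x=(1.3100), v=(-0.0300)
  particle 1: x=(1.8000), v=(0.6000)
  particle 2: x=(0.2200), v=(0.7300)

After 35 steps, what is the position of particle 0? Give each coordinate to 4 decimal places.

step 0: x0=(1.3100) x1=(1.8000) x2=(0.2200)
step 1: x0=(1.3097) x1=(1.8106) x2=(0.2331)
step 2: x0=(1.3100) x1=(1.8208) x2=(0.2462)
step 3: x0=(1.3107) x1=(1.8307) x2=(0.2592)
step 4: x0=(1.3120) x1=(1.8402) x2=(0.2721)
step 5: x0=(1.3137) x1=(1.8494) x2=(0.2850)
step 6: x0=(1.3159) x1=(1.8582) x2=(0.2979)
step 7: x0=(1.3186) x1=(1.8667) x2=(0.3106)
step 8: x0=(1.3217) x1=(1.8749) x2=(0.3233)
step 9: x0=(1.3253) x1=(1.8828) x2=(0.3360)
step 10: x0=(1.3294) x1=(1.8903) x2=(0.3485)
step 11: x0=(1.3339) x1=(1.8976) x2=(0.3610)
step 12: x0=(1.3389) x1=(1.9045) x2=(0.3735)
step 13: x0=(1.3443) x1=(1.9111) x2=(0.3858)
step 14: x0=(1.3501) x1=(1.9174) x2=(0.3981)
step 15: x0=(1.3564) x1=(1.9235) x2=(0.4103)
step 16: x0=(1.3632) x1=(1.9292) x2=(0.4224)
step 17: x0=(1.3704) x1=(1.9346) x2=(0.4344)
step 18: x0=(1.3781) x1=(1.9397) x2=(0.4464)
step 19: x0=(1.3862) x1=(1.9445) x2=(0.4583)
step 20: x0=(1.3948) x1=(1.9490) x2=(0.4701)
step 21: x0=(1.4039) x1=(1.9531) x2=(0.4818)
step 22: x0=(1.4135) x1=(1.9570) x2=(0.4935)
step 23: x0=(1.4236) x1=(1.9605) x2=(0.5050)
step 24: x0=(1.4341) x1=(1.9636) x2=(0.5165)
step 25: x0=(1.4452) x1=(1.9665) x2=(0.5279)
step 26: x0=(1.4568) x1=(1.9689) x2=(0.5392)
step 27: x0=(1.4689) x1=(1.9710) x2=(0.5505)
step 28: x0=(1.4816) x1=(1.9727) x2=(0.5616)
step 29: x0=(1.4948) x1=(1.9740) x2=(0.5727)
step 30: x0=(1.5087) x1=(1.9749) x2=(0.5837)
step 31: x0=(1.5232) x1=(1.9753) x2=(0.5946)
step 32: x0=(1.5383) x1=(1.9753) x2=(0.6055)
step 33: x0=(1.5541) x1=(1.9748) x2=(0.6163)
step 34: x0=(1.5706) x1=(1.9738) x2=(0.6270)
step 35: x0=(1.5879) x1=(1.9721) x2=(0.6377)

(1.5879)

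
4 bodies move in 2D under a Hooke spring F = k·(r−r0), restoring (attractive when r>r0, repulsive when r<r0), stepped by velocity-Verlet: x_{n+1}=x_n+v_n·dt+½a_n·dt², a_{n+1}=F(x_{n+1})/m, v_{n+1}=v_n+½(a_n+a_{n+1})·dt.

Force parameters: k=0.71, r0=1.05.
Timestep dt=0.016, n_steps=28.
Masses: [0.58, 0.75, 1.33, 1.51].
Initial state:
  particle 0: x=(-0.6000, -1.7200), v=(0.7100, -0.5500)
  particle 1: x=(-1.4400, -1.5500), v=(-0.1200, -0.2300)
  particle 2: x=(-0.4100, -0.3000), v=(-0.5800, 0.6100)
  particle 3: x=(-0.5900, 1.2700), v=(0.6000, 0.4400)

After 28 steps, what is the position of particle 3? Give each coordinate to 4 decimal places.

step 0: x0=(-0.6000, -1.7200) x1=(-1.4400, -1.5500) x2=(-0.4100, -0.3000) x3=(-0.5900, 1.2700)
step 1: x0=(-0.5886, -1.7284) x1=(-1.4418, -1.5534) x2=(-0.4193, -0.2903) x3=(-0.5804, 1.2768)
step 2: x0=(-0.5771, -1.7362) x1=(-1.4435, -1.5562) x2=(-0.4287, -0.2806) x3=(-0.5709, 1.2830)
step 3: x0=(-0.5656, -1.7431) x1=(-1.4450, -1.5585) x2=(-0.4381, -0.2709) x3=(-0.5615, 1.2888)
step 4: x0=(-0.5540, -1.7494) x1=(-1.4462, -1.5602) x2=(-0.4476, -0.2613) x3=(-0.5521, 1.2940)
step 5: x0=(-0.5424, -1.7549) x1=(-1.4473, -1.5614) x2=(-0.4572, -0.2518) x3=(-0.5428, 1.2987)
step 6: x0=(-0.5307, -1.7596) x1=(-1.4482, -1.5620) x2=(-0.4668, -0.2423) x3=(-0.5335, 1.3029)
step 7: x0=(-0.5189, -1.7635) x1=(-1.4489, -1.5620) x2=(-0.4765, -0.2329) x3=(-0.5243, 1.3065)
step 8: x0=(-0.5072, -1.7667) x1=(-1.4493, -1.5614) x2=(-0.4862, -0.2235) x3=(-0.5152, 1.3096)
step 9: x0=(-0.4954, -1.7691) x1=(-1.4496, -1.5602) x2=(-0.4959, -0.2142) x3=(-0.5062, 1.3122)
step 10: x0=(-0.4836, -1.7707) x1=(-1.4497, -1.5585) x2=(-0.5058, -0.2050) x3=(-0.4972, 1.3143)
step 11: x0=(-0.4717, -1.7715) x1=(-1.4495, -1.5562) x2=(-0.5156, -0.1958) x3=(-0.4883, 1.3158)
step 12: x0=(-0.4599, -1.7715) x1=(-1.4491, -1.5533) x2=(-0.5255, -0.1868) x3=(-0.4795, 1.3168)
step 13: x0=(-0.4481, -1.7707) x1=(-1.4485, -1.5499) x2=(-0.5355, -0.1778) x3=(-0.4708, 1.3173)
step 14: x0=(-0.4362, -1.7691) x1=(-1.4476, -1.5458) x2=(-0.5454, -0.1689) x3=(-0.4621, 1.3173)
step 15: x0=(-0.4244, -1.7667) x1=(-1.4465, -1.5412) x2=(-0.5555, -0.1600) x3=(-0.4535, 1.3167)
step 16: x0=(-0.4126, -1.7635) x1=(-1.4452, -1.5360) x2=(-0.5655, -0.1513) x3=(-0.4450, 1.3156)
step 17: x0=(-0.4009, -1.7594) x1=(-1.4436, -1.5303) x2=(-0.5756, -0.1427) x3=(-0.4366, 1.3140)
step 18: x0=(-0.3891, -1.7545) x1=(-1.4418, -1.5240) x2=(-0.5857, -0.1341) x3=(-0.4283, 1.3119)
step 19: x0=(-0.3774, -1.7489) x1=(-1.4398, -1.5171) x2=(-0.5959, -0.1256) x3=(-0.4200, 1.3093)
step 20: x0=(-0.3658, -1.7424) x1=(-1.4375, -1.5096) x2=(-0.6060, -0.1172) x3=(-0.4118, 1.3061)
step 21: x0=(-0.3542, -1.7351) x1=(-1.4350, -1.5016) x2=(-0.6162, -0.1090) x3=(-0.4037, 1.3025)
step 22: x0=(-0.3426, -1.7270) x1=(-1.4322, -1.4930) x2=(-0.6264, -0.1008) x3=(-0.3957, 1.2983)
step 23: x0=(-0.3311, -1.7180) x1=(-1.4292, -1.4839) x2=(-0.6366, -0.0927) x3=(-0.3878, 1.2937)
step 24: x0=(-0.3197, -1.7083) x1=(-1.4260, -1.4742) x2=(-0.6468, -0.0847) x3=(-0.3799, 1.2885)
step 25: x0=(-0.3084, -1.6978) x1=(-1.4225, -1.4640) x2=(-0.6571, -0.0768) x3=(-0.3722, 1.2829)
step 26: x0=(-0.2971, -1.6865) x1=(-1.4187, -1.4533) x2=(-0.6673, -0.0690) x3=(-0.3645, 1.2768)
step 27: x0=(-0.2860, -1.6743) x1=(-1.4147, -1.4420) x2=(-0.6776, -0.0613) x3=(-0.3569, 1.2702)
step 28: x0=(-0.2749, -1.6614) x1=(-1.4105, -1.4302) x2=(-0.6879, -0.0537) x3=(-0.3494, 1.2631)

(-0.3494, 1.2631)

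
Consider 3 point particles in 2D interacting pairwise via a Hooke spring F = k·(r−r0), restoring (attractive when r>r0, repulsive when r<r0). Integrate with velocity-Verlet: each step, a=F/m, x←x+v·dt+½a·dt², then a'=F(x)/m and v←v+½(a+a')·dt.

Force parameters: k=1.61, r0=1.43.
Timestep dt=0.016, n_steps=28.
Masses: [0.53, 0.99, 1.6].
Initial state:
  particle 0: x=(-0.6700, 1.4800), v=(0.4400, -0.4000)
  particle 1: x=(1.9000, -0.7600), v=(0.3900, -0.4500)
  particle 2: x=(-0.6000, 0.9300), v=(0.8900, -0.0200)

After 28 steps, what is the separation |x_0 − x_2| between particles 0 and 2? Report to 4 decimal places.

step 0: x0=(-0.6700, 1.4800) x1=(1.9000, -0.7600) x2=(-0.6000, 0.9300)
step 1: x0=(-0.6624, 1.4734) x1=(1.9057, -0.7667) x2=(-0.5856, 0.9295)
step 2: x0=(-0.6538, 1.4665) x1=(1.9101, -0.7726) x2=(-0.5708, 0.9285)
step 3: x0=(-0.6441, 1.4593) x1=(1.9135, -0.7775) x2=(-0.5556, 0.9270)
step 4: x0=(-0.6334, 1.4517) x1=(1.9156, -0.7815) x2=(-0.5401, 0.9251)
step 5: x0=(-0.6216, 1.4439) x1=(1.9167, -0.7846) x2=(-0.5242, 0.9227)
step 6: x0=(-0.6088, 1.4357) x1=(1.9166, -0.7868) x2=(-0.5079, 0.9199)
step 7: x0=(-0.5951, 1.4272) x1=(1.9153, -0.7881) x2=(-0.4913, 0.9166)
step 8: x0=(-0.5803, 1.4184) x1=(1.9130, -0.7885) x2=(-0.4743, 0.9129)
step 9: x0=(-0.5647, 1.4094) x1=(1.9095, -0.7880) x2=(-0.4569, 0.9087)
step 10: x0=(-0.5480, 1.4000) x1=(1.9050, -0.7867) x2=(-0.4392, 0.9040)
step 11: x0=(-0.5305, 1.3904) x1=(1.8994, -0.7844) x2=(-0.4211, 0.8989)
step 12: x0=(-0.5120, 1.3806) x1=(1.8927, -0.7813) x2=(-0.4026, 0.8934)
step 13: x0=(-0.4926, 1.3705) x1=(1.8850, -0.7774) x2=(-0.3839, 0.8874)
step 14: x0=(-0.4724, 1.3602) x1=(1.8763, -0.7726) x2=(-0.3647, 0.8810)
step 15: x0=(-0.4514, 1.3497) x1=(1.8666, -0.7670) x2=(-0.3453, 0.8741)
step 16: x0=(-0.4295, 1.3390) x1=(1.8559, -0.7606) x2=(-0.3255, 0.8667)
step 17: x0=(-0.4068, 1.3282) x1=(1.8443, -0.7534) x2=(-0.3054, 0.8590)
step 18: x0=(-0.3833, 1.3172) x1=(1.8318, -0.7454) x2=(-0.2850, 0.8508)
step 19: x0=(-0.3591, 1.3061) x1=(1.8184, -0.7367) x2=(-0.2643, 0.8422)
step 20: x0=(-0.3342, 1.2949) x1=(1.8041, -0.7272) x2=(-0.2432, 0.8331)
step 21: x0=(-0.3085, 1.2837) x1=(1.7890, -0.7170) x2=(-0.2220, 0.8236)
step 22: x0=(-0.2822, 1.2723) x1=(1.7730, -0.7061) x2=(-0.2004, 0.8137)
step 23: x0=(-0.2552, 1.2610) x1=(1.7563, -0.6945) x2=(-0.1786, 0.8034)
step 24: x0=(-0.2275, 1.2496) x1=(1.7389, -0.6823) x2=(-0.1565, 0.7927)
step 25: x0=(-0.1992, 1.2383) x1=(1.7207, -0.6694) x2=(-0.1342, 0.7816)
step 26: x0=(-0.1704, 1.2270) x1=(1.7019, -0.6559) x2=(-0.1117, 0.7701)
step 27: x0=(-0.1409, 1.2158) x1=(1.6824, -0.6419) x2=(-0.0889, 0.7583)
step 28: x0=(-0.1109, 1.2047) x1=(1.6623, -0.6272) x2=(-0.0660, 0.7460)

0.4609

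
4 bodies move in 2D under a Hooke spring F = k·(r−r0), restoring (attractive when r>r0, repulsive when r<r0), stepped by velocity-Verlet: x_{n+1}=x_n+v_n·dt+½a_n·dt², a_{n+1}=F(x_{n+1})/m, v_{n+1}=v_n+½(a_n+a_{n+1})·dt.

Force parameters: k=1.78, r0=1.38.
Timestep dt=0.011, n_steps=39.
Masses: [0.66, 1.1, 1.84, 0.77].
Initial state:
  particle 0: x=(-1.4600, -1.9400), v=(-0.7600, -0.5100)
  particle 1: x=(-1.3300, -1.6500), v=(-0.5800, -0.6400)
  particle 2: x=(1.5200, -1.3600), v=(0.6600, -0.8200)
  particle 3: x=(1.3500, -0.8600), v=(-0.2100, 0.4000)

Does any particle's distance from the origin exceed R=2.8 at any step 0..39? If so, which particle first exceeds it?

no

step 0: x0=(-1.4600, -1.9400) x1=(-1.3300, -1.6500) x2=(1.5200, -1.3600) x3=(1.3500, -0.8600)
step 1: x0=(-1.4679, -1.9456) x1=(-1.3361, -1.6569) x2=(1.5271, -1.3691) x3=(1.3472, -0.8556)
step 2: x0=(-1.4749, -1.9513) x1=(-1.3415, -1.6635) x2=(1.5339, -1.3783) x3=(1.3436, -0.8513)
step 3: x0=(-1.4811, -1.9569) x1=(-1.3462, -1.6698) x2=(1.5403, -1.3877) x3=(1.3391, -0.8471)
step 4: x0=(-1.4863, -1.9626) x1=(-1.3504, -1.6758) x2=(1.5464, -1.3972) x3=(1.3337, -0.8429)
step 5: x0=(-1.4907, -1.9683) x1=(-1.3538, -1.6815) x2=(1.5521, -1.4069) x3=(1.3274, -0.8388)
step 6: x0=(-1.4941, -1.9740) x1=(-1.3566, -1.6869) x2=(1.5575, -1.4167) x3=(1.3202, -0.8348)
step 7: x0=(-1.4966, -1.9797) x1=(-1.3588, -1.6920) x2=(1.5626, -1.4267) x3=(1.3121, -0.8309)
step 8: x0=(-1.4982, -1.9854) x1=(-1.3603, -1.6968) x2=(1.5673, -1.4367) x3=(1.3031, -0.8271)
step 9: x0=(-1.4990, -1.9911) x1=(-1.3611, -1.7012) x2=(1.5716, -1.4469) x3=(1.2933, -0.8234)
step 10: x0=(-1.4988, -1.9968) x1=(-1.3613, -1.7054) x2=(1.5756, -1.4573) x3=(1.2825, -0.8199)
step 11: x0=(-1.4977, -2.0025) x1=(-1.3608, -1.7093) x2=(1.5793, -1.4677) x3=(1.2709, -0.8165)
step 12: x0=(-1.4957, -2.0083) x1=(-1.3596, -1.7129) x2=(1.5826, -1.4783) x3=(1.2584, -0.8132)
step 13: x0=(-1.4928, -2.0140) x1=(-1.3578, -1.7162) x2=(1.5856, -1.4890) x3=(1.2451, -0.8101)
step 14: x0=(-1.4890, -2.0198) x1=(-1.3554, -1.7192) x2=(1.5882, -1.4998) x3=(1.2309, -0.8071)
step 15: x0=(-1.4843, -2.0255) x1=(-1.3523, -1.7219) x2=(1.5904, -1.5107) x3=(1.2158, -0.8043)
step 16: x0=(-1.4787, -2.0313) x1=(-1.3486, -1.7243) x2=(1.5923, -1.5217) x3=(1.2000, -0.8016)
step 17: x0=(-1.4722, -2.0370) x1=(-1.3443, -1.7264) x2=(1.5939, -1.5328) x3=(1.1833, -0.7991)
step 18: x0=(-1.4649, -2.0428) x1=(-1.3393, -1.7282) x2=(1.5951, -1.5440) x3=(1.1657, -0.7968)
step 19: x0=(-1.4566, -2.0486) x1=(-1.3337, -1.7297) x2=(1.5959, -1.5553) x3=(1.1474, -0.7947)
step 20: x0=(-1.4475, -2.0544) x1=(-1.3275, -1.7309) x2=(1.5964, -1.5667) x3=(1.1283, -0.7928)
step 21: x0=(-1.4375, -2.0602) x1=(-1.3207, -1.7318) x2=(1.5965, -1.5782) x3=(1.1085, -0.7910)
step 22: x0=(-1.4267, -2.0661) x1=(-1.3133, -1.7324) x2=(1.5963, -1.5898) x3=(1.0879, -0.7895)
step 23: x0=(-1.4150, -2.0719) x1=(-1.3054, -1.7327) x2=(1.5958, -1.6015) x3=(1.0665, -0.7882)
step 24: x0=(-1.4024, -2.0778) x1=(-1.2968, -1.7328) x2=(1.5949, -1.6132) x3=(1.0444, -0.7870)
step 25: x0=(-1.3890, -2.0837) x1=(-1.2877, -1.7325) x2=(1.5937, -1.6250) x3=(1.0217, -0.7861)
step 26: x0=(-1.3748, -2.0896) x1=(-1.2780, -1.7320) x2=(1.5921, -1.6369) x3=(0.9982, -0.7854)
step 27: x0=(-1.3598, -2.0956) x1=(-1.2678, -1.7312) x2=(1.5902, -1.6489) x3=(0.9741, -0.7849)
step 28: x0=(-1.3440, -2.1015) x1=(-1.2571, -1.7301) x2=(1.5879, -1.6609) x3=(0.9493, -0.7847)
step 29: x0=(-1.3274, -2.1076) x1=(-1.2459, -1.7287) x2=(1.5853, -1.6730) x3=(0.9240, -0.7846)
step 30: x0=(-1.3100, -2.1136) x1=(-1.2341, -1.7271) x2=(1.5824, -1.6851) x3=(0.8980, -0.7848)
step 31: x0=(-1.2918, -2.1197) x1=(-1.2219, -1.7251) x2=(1.5792, -1.6973) x3=(0.8715, -0.7852)
step 32: x0=(-1.2728, -2.1259) x1=(-1.2092, -1.7230) x2=(1.5756, -1.7095) x3=(0.8444, -0.7858)
step 33: x0=(-1.2532, -2.1321) x1=(-1.1960, -1.7205) x2=(1.5717, -1.7218) x3=(0.8168, -0.7867)
step 34: x0=(-1.2328, -2.1383) x1=(-1.1824, -1.7178) x2=(1.5675, -1.7341) x3=(0.7887, -0.7877)
step 35: x0=(-1.2116, -2.1446) x1=(-1.1683, -1.7149) x2=(1.5629, -1.7465) x3=(0.7601, -0.7891)
step 36: x0=(-1.1898, -2.1509) x1=(-1.1539, -1.7117) x2=(1.5581, -1.7589) x3=(0.7311, -0.7906)
step 37: x0=(-1.1673, -2.1573) x1=(-1.1390, -1.7083) x2=(1.5529, -1.7713) x3=(0.7016, -0.7923)
step 38: x0=(-1.1441, -2.1638) x1=(-1.1237, -1.7046) x2=(1.5475, -1.7838) x3=(0.6717, -0.7943)
step 39: x0=(-1.1203, -2.1703) x1=(-1.1081, -1.7007) x2=(1.5417, -1.7962) x3=(0.6415, -0.7965)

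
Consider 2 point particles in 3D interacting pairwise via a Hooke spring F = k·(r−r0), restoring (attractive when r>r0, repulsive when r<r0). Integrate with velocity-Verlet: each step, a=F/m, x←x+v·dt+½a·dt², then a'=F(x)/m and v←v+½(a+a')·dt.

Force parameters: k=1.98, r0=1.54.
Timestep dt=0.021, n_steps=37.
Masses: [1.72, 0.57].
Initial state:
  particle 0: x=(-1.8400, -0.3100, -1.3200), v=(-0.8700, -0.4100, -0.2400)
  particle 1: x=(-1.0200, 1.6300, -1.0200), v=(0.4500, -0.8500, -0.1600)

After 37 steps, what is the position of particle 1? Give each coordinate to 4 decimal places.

step 0: x0=(-1.8400, -0.3100, -1.3200) x1=(-1.0200, 1.6300, -1.0200)
step 1: x0=(-1.8582, -0.3185, -1.3250) x1=(-1.0107, 1.6117, -1.0234)
step 2: x0=(-1.8763, -0.3267, -1.3300) x1=(-1.0018, 1.5927, -1.0270)
step 3: x0=(-1.8943, -0.3346, -1.3349) x1=(-0.9933, 1.5728, -1.0307)
step 4: x0=(-1.9121, -0.3423, -1.3398) x1=(-0.9851, 1.5521, -1.0345)
step 5: x0=(-1.9298, -0.3497, -1.3447) x1=(-0.9773, 1.5306, -1.0384)
step 6: x0=(-1.9474, -0.3568, -1.3495) x1=(-0.9700, 1.5082, -1.0425)
step 7: x0=(-1.9649, -0.3637, -1.3542) x1=(-0.9630, 1.4851, -1.0467)
step 8: x0=(-1.9822, -0.3703, -1.3590) x1=(-0.9565, 1.4613, -1.0510)
step 9: x0=(-1.9993, -0.3766, -1.3636) x1=(-0.9504, 1.4366, -1.0555)
step 10: x0=(-2.0163, -0.3828, -1.3683) x1=(-0.9447, 1.4112, -1.0600)
step 11: x0=(-2.0332, -0.3886, -1.3729) x1=(-0.9395, 1.3851, -1.0648)
step 12: x0=(-2.0499, -0.3942, -1.3774) x1=(-0.9347, 1.3582, -1.0696)
step 13: x0=(-2.0665, -0.3996, -1.3819) x1=(-0.9304, 1.3306, -1.0746)
step 14: x0=(-2.0829, -0.4048, -1.3864) x1=(-0.9266, 1.3023, -1.0797)
step 15: x0=(-2.0992, -0.4097, -1.3908) x1=(-0.9232, 1.2733, -1.0849)
step 16: x0=(-2.1153, -0.4144, -1.3952) x1=(-0.9203, 1.2437, -1.0902)
step 17: x0=(-2.1312, -0.4189, -1.3995) x1=(-0.9178, 1.2134, -1.0957)
step 18: x0=(-2.1470, -0.4232, -1.4038) x1=(-0.9158, 1.1825, -1.1012)
step 19: x0=(-2.1627, -0.4272, -1.4081) x1=(-0.9143, 1.1510, -1.1069)
step 20: x0=(-2.1781, -0.4311, -1.4123) x1=(-0.9133, 1.1188, -1.1127)
step 21: x0=(-2.1935, -0.4348, -1.4165) x1=(-0.9127, 1.0862, -1.1186)
step 22: x0=(-2.2087, -0.4383, -1.4207) x1=(-0.9125, 1.0529, -1.1246)
step 23: x0=(-2.2237, -0.4417, -1.4248) x1=(-0.9128, 1.0192, -1.1308)
step 24: x0=(-2.2386, -0.4448, -1.4289) x1=(-0.9136, 0.9849, -1.1370)
step 25: x0=(-2.2533, -0.4479, -1.4330) x1=(-0.9148, 0.9502, -1.1433)
step 26: x0=(-2.2679, -0.4507, -1.4370) x1=(-0.9165, 0.9150, -1.1497)
step 27: x0=(-2.2824, -0.4534, -1.4410) x1=(-0.9186, 0.8794, -1.1562)
step 28: x0=(-2.2967, -0.4560, -1.4450) x1=(-0.9211, 0.8434, -1.1628)
step 29: x0=(-2.3108, -0.4585, -1.4489) x1=(-0.9240, 0.8070, -1.1695)
step 30: x0=(-2.3249, -0.4608, -1.4528) x1=(-0.9273, 0.7702, -1.1762)
step 31: x0=(-2.3388, -0.4630, -1.4567) x1=(-0.9310, 0.7330, -1.1831)
step 32: x0=(-2.3526, -0.4652, -1.4606) x1=(-0.9351, 0.6956, -1.1900)
step 33: x0=(-2.3662, -0.4672, -1.4644) x1=(-0.9395, 0.6578, -1.1969)
step 34: x0=(-2.3798, -0.4691, -1.4682) x1=(-0.9443, 0.6198, -1.2040)
step 35: x0=(-2.3932, -0.4709, -1.4720) x1=(-0.9494, 0.5815, -1.2111)
step 36: x0=(-2.4066, -0.4727, -1.4758) x1=(-0.9549, 0.5430, -1.2183)
step 37: x0=(-2.4198, -0.4744, -1.4796) x1=(-0.9607, 0.5043, -1.2255)

(-0.9607, 0.5043, -1.2255)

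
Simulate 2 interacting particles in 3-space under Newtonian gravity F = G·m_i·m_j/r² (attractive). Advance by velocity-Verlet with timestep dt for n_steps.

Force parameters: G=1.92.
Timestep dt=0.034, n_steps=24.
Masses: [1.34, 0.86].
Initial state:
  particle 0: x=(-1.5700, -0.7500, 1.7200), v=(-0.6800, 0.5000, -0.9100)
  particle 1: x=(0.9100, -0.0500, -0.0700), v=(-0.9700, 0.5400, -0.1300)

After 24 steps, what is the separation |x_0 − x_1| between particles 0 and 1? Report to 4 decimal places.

2.4634

step 0: x0=(-1.5700, -0.7500, 1.7200) x1=(0.9100, -0.0500, -0.0700)
step 1: x0=(-1.5930, -0.7330, 1.6890) x1=(0.8769, -0.0317, -0.0743)
step 2: x0=(-1.6159, -0.7159, 1.6579) x1=(0.8436, -0.0134, -0.0785)
step 3: x0=(-1.6387, -0.6988, 1.6267) x1=(0.8100, 0.0048, -0.0825)
step 4: x0=(-1.6612, -0.6816, 1.5953) x1=(0.7761, 0.0229, -0.0863)
step 5: x0=(-1.6836, -0.6644, 1.5639) x1=(0.7420, 0.0409, -0.0899)
step 6: x0=(-1.7059, -0.6472, 1.5323) x1=(0.7077, 0.0589, -0.0934)
step 7: x0=(-1.7279, -0.6299, 1.5007) x1=(0.6730, 0.0768, -0.0966)
step 8: x0=(-1.7498, -0.6125, 1.4689) x1=(0.6381, 0.0946, -0.0997)
step 9: x0=(-1.7715, -0.5951, 1.4370) x1=(0.6030, 0.1123, -0.1026)
step 10: x0=(-1.7930, -0.5777, 1.4049) x1=(0.5675, 0.1299, -0.1054)
step 11: x0=(-1.8144, -0.5601, 1.3728) x1=(0.5317, 0.1475, -0.1079)
step 12: x0=(-1.8355, -0.5426, 1.3405) x1=(0.4957, 0.1650, -0.1103)
step 13: x0=(-1.8565, -0.5249, 1.3081) x1=(0.4593, 0.1823, -0.1124)
step 14: x0=(-1.8772, -0.5072, 1.2756) x1=(0.4227, 0.1996, -0.1144)
step 15: x0=(-1.8978, -0.4895, 1.2430) x1=(0.3857, 0.2168, -0.1162)
step 16: x0=(-1.9181, -0.4716, 1.2102) x1=(0.3484, 0.2338, -0.1178)
step 17: x0=(-1.9382, -0.4537, 1.1773) x1=(0.3107, 0.2508, -0.1191)
step 18: x0=(-1.9581, -0.4358, 1.1443) x1=(0.2727, 0.2677, -0.1203)
step 19: x0=(-1.9778, -0.4177, 1.1112) x1=(0.2344, 0.2844, -0.1213)
step 20: x0=(-1.9973, -0.3996, 1.0779) x1=(0.1957, 0.3011, -0.1221)
step 21: x0=(-2.0165, -0.3815, 1.0445) x1=(0.1566, 0.3176, -0.1227)
step 22: x0=(-2.0354, -0.3632, 1.0110) x1=(0.1171, 0.3340, -0.1231)
step 23: x0=(-2.0541, -0.3449, 0.9773) x1=(0.0773, 0.3502, -0.1232)
step 24: x0=(-2.0726, -0.3264, 0.9435) x1=(0.0370, 0.3664, -0.1232)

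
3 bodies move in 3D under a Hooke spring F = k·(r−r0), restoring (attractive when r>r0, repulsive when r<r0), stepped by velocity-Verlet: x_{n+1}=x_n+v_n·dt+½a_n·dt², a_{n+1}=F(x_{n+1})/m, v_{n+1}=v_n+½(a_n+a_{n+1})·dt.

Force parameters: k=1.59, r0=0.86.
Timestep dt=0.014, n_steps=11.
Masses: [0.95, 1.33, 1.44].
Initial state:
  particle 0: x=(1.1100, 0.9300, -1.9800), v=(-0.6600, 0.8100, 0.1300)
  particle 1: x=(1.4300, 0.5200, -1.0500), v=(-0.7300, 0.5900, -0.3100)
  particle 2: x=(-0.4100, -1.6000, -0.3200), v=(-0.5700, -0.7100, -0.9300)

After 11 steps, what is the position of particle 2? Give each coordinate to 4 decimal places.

step 0: x0=(1.1100, 0.9300, -1.9800) x1=(1.4300, 0.5200, -1.0500) x2=(-0.4100, -1.6000, -0.3200)
step 1: x0=(1.1006, 0.9410, -1.9779) x1=(1.4196, 0.5281, -1.0543) x2=(-0.4177, -1.6096, -0.3332)
step 2: x0=(1.0908, 0.9514, -1.9754) x1=(1.4089, 0.5359, -1.0585) x2=(-0.4249, -1.6184, -0.3468)
step 3: x0=(1.0807, 0.9611, -1.9725) x1=(1.3979, 0.5433, -1.0627) x2=(-0.4316, -1.6265, -0.3608)
step 4: x0=(1.0702, 0.9701, -1.9691) x1=(1.3866, 0.5504, -1.0667) x2=(-0.4377, -1.6338, -0.3751)
step 5: x0=(1.0594, 0.9785, -1.9652) x1=(1.3749, 0.5571, -1.0707) x2=(-0.4433, -1.6404, -0.3898)
step 6: x0=(1.0482, 0.9863, -1.9609) x1=(1.3630, 0.5635, -1.0746) x2=(-0.4484, -1.6463, -0.4048)
step 7: x0=(1.0367, 0.9933, -1.9562) x1=(1.3507, 0.5695, -1.0785) x2=(-0.4530, -1.6513, -0.4202)
step 8: x0=(1.0248, 0.9997, -1.9510) x1=(1.3381, 0.5752, -1.0822) x2=(-0.4571, -1.6556, -0.4360)
step 9: x0=(1.0126, 1.0054, -1.9455) x1=(1.3252, 0.5805, -1.0859) x2=(-0.4606, -1.6591, -0.4521)
step 10: x0=(1.0000, 1.0105, -1.9395) x1=(1.3120, 0.5855, -1.0895) x2=(-0.4637, -1.6619, -0.4685)
step 11: x0=(0.9871, 1.0148, -1.9331) x1=(1.2985, 0.5901, -1.0931) x2=(-0.4662, -1.6639, -0.4853)

(-0.4662, -1.6639, -0.4853)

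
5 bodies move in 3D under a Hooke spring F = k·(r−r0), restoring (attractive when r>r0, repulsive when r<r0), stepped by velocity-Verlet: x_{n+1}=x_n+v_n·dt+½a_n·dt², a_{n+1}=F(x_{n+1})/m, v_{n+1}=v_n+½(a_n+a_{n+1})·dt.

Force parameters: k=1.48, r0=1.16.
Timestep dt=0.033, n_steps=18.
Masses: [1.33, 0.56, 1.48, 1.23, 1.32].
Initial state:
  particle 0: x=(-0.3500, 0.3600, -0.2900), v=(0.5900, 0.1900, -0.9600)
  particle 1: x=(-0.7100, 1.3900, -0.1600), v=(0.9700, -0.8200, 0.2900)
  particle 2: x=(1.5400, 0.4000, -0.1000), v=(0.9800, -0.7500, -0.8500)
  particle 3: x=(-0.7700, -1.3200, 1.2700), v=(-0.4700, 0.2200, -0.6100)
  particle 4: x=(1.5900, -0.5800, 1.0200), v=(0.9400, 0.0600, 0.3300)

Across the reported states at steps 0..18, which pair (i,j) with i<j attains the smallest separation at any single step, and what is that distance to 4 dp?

pair (0,1), distance 0.7591

step 0: x0=(-0.3500, 0.3600, -0.2900) x1=(-0.7100, 1.3900, -0.1600) x2=(1.5400, 0.4000, -0.1000) x3=(-0.7700, -1.3200, 1.2700) x4=(1.5900, -0.5800, 1.0200)
step 1: x0=(-0.3296, 0.3654, -0.3207) x1=(-0.6742, 1.3580, -0.1480) x2=(1.5705, 0.3748, -0.1275) x3=(-0.7836, -1.3101, 1.2481) x4=(1.6187, -0.5770, 1.0299)
step 2: x0=(-0.3072, 0.3691, -0.3495) x1=(-0.6311, 1.3165, -0.1313) x2=(1.5973, 0.3488, -0.1538) x3=(-0.7931, -1.2950, 1.2228) x4=(1.6427, -0.5722, 1.0379)
step 3: x0=(-0.2828, 0.3710, -0.3764) x1=(-0.5809, 1.2659, -0.1100) x2=(1.6203, 0.3219, -0.1790) x3=(-0.7984, -1.2749, 1.1940) x4=(1.6620, -0.5654, 1.0437)
step 4: x0=(-0.2565, 0.3710, -0.4013) x1=(-0.5239, 1.2067, -0.0844) x2=(1.6396, 0.2943, -0.2030) x3=(-0.7994, -1.2498, 1.1620) x4=(1.6767, -0.5569, 1.0475)
step 5: x0=(-0.2283, 0.3691, -0.4244) x1=(-0.4605, 1.1395, -0.0546) x2=(1.6553, 0.2659, -0.2257) x3=(-0.7960, -1.2201, 1.1267) x4=(1.6867, -0.5466, 1.0492)
step 6: x0=(-0.1981, 0.3654, -0.4455) x1=(-0.3910, 1.0650, -0.0209) x2=(1.6673, 0.2368, -0.2471) x3=(-0.7882, -1.1858, 1.0884) x4=(1.6921, -0.5346, 1.0488)
step 7: x0=(-0.1661, 0.3597, -0.4649) x1=(-0.3161, 0.9839, 0.0165) x2=(1.6757, 0.2070, -0.2673) x3=(-0.7760, -1.1473, 1.0472) x4=(1.6931, -0.5212, 1.0462)
step 8: x0=(-0.1323, 0.3522, -0.4825) x1=(-0.2360, 0.8969, 0.0573) x2=(1.6808, 0.1766, -0.2861) x3=(-0.7592, -1.1049, 1.0033) x4=(1.6898, -0.5063, 1.0416)
step 9: x0=(-0.0967, 0.3429, -0.4986) x1=(-0.1513, 0.8047, 0.1014) x2=(1.6826, 0.1456, -0.3037) x3=(-0.7381, -1.0588, 0.9568) x4=(1.6824, -0.4901, 1.0349)
step 10: x0=(-0.0596, 0.3319, -0.5131) x1=(-0.0626, 0.7080, 0.1485) x2=(1.6812, 0.1139, -0.3201) x3=(-0.7125, -1.0094, 0.9080) x4=(1.6711, -0.4727, 1.0262)
step 11: x0=(-0.0210, 0.3193, -0.5263) x1=(0.0298, 0.6075, 0.1982) x2=(1.6769, 0.0818, -0.3352) x3=(-0.6827, -0.9570, 0.8571) x4=(1.6561, -0.4543, 1.0156)
step 12: x0=(0.0190, 0.3054, -0.5381) x1=(0.1253, 0.5038, 0.2501) x2=(1.6698, 0.0491, -0.3491) x3=(-0.6488, -0.9021, 0.8043) x4=(1.6377, -0.4350, 1.0031)
step 13: x0=(0.0602, 0.2902, -0.5487) x1=(0.2234, 0.3975, 0.3037) x2=(1.6601, 0.0160, -0.3618) x3=(-0.6110, -0.8449, 0.7498) x4=(1.6162, -0.4150, 0.9888)
step 14: x0=(0.1026, 0.2739, -0.5580) x1=(0.3236, 0.2894, 0.3586) x2=(1.6480, -0.0175, -0.3734) x3=(-0.5694, -0.7858, 0.6939) x4=(1.5918, -0.3943, 0.9729)
step 15: x0=(0.1460, 0.2567, -0.5661) x1=(0.4254, 0.1799, 0.4143) x2=(1.6339, -0.0514, -0.3840) x3=(-0.5244, -0.7252, 0.6367) x4=(1.5649, -0.3733, 0.9555)
step 16: x0=(0.1903, 0.2387, -0.5730) x1=(0.5281, 0.0697, 0.4701) x2=(1.6177, -0.0856, -0.3937) x3=(-0.4761, -0.6633, 0.5785) x4=(1.5358, -0.3518, 0.9366)
step 17: x0=(0.2354, 0.2200, -0.5787) x1=(0.6313, -0.0409, 0.5257) x2=(1.5999, -0.1200, -0.4024) x3=(-0.4250, -0.6005, 0.5194) x4=(1.5048, -0.3302, 0.9165)
step 18: x0=(0.2814, 0.2007, -0.5833) x1=(0.7343, -0.1513, 0.5807) x2=(1.5806, -0.1547, -0.4104) x3=(-0.3712, -0.5369, 0.4595) x4=(1.4725, -0.3084, 0.8952)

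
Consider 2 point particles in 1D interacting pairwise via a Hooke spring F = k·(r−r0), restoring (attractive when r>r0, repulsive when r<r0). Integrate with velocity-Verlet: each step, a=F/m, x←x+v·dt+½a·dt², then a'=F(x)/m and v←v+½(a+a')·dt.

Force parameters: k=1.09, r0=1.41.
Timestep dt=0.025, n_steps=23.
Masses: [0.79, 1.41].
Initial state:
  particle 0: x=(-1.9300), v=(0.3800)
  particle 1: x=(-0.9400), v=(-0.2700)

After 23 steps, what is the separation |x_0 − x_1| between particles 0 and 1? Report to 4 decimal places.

step 0: x0=(-1.9300) x1=(-0.9400)
step 1: x0=(-1.9207) x1=(-0.9466)
step 2: x0=(-1.9117) x1=(-0.9531)
step 3: x0=(-1.9032) x1=(-0.9593)
step 4: x0=(-1.8950) x1=(-0.9653)
step 5: x0=(-1.8873) x1=(-0.9711)
step 6: x0=(-1.8800) x1=(-0.9766)
step 7: x0=(-1.8731) x1=(-0.9819)
step 8: x0=(-1.8667) x1=(-0.9869)
step 9: x0=(-1.8607) x1=(-0.9917)
step 10: x0=(-1.8552) x1=(-0.9962)
step 11: x0=(-1.8502) x1=(-1.0004)
step 12: x0=(-1.8456) x1=(-1.0044)
step 13: x0=(-1.8416) x1=(-1.0081)
step 14: x0=(-1.8380) x1=(-1.0115)
step 15: x0=(-1.8350) x1=(-1.0147)
step 16: x0=(-1.8324) x1=(-1.0175)
step 17: x0=(-1.8304) x1=(-1.0201)
step 18: x0=(-1.8289) x1=(-1.0224)
step 19: x0=(-1.8279) x1=(-1.0243)
step 20: x0=(-1.8274) x1=(-1.0260)
step 21: x0=(-1.8275) x1=(-1.0274)
step 22: x0=(-1.8280) x1=(-1.0285)
step 23: x0=(-1.8291) x1=(-1.0293)

0.7998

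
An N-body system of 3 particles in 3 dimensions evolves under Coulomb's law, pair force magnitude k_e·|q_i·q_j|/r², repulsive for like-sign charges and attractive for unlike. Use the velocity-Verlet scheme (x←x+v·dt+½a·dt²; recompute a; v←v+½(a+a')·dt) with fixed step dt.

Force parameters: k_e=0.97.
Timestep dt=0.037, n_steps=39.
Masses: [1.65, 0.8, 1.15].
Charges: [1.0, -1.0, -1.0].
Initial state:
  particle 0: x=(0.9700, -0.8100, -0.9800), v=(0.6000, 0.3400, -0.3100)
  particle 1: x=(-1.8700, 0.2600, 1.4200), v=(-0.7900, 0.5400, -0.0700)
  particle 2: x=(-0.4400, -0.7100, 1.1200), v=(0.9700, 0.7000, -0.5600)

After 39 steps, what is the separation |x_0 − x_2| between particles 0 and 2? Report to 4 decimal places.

step 0: x0=(0.9700, -0.8100, -0.9800) x1=(-1.8700, 0.2600, 1.4200) x2=(-0.4400, -0.7100, 1.1200)
step 1: x0=(0.9921, -0.7974, -0.9914) x1=(-1.8994, 0.2801, 1.4174) x2=(-0.4039, -0.6842, 1.0992)
step 2: x0=(1.0142, -0.7848, -1.0027) x1=(-1.9292, 0.3005, 1.4149) x2=(-0.3674, -0.6586, 1.0781)
step 3: x0=(1.0361, -0.7722, -1.0138) x1=(-1.9592, 0.3210, 1.4123) x2=(-0.3306, -0.6332, 1.0569)
step 4: x0=(1.0579, -0.7595, -1.0248) x1=(-1.9896, 0.3418, 1.4098) x2=(-0.2933, -0.6079, 1.0354)
step 5: x0=(1.0796, -0.7468, -1.0356) x1=(-2.0203, 0.3628, 1.4073) x2=(-0.2557, -0.5829, 1.0137)
step 6: x0=(1.1012, -0.7341, -1.0463) x1=(-2.0512, 0.3839, 1.4049) x2=(-0.2178, -0.5579, 0.9918)
step 7: x0=(1.1227, -0.7214, -1.0569) x1=(-2.0824, 0.4051, 1.4024) x2=(-0.1795, -0.5331, 0.9697)
step 8: x0=(1.1441, -0.7087, -1.0673) x1=(-2.1138, 0.4265, 1.3999) x2=(-0.1409, -0.5084, 0.9474)
step 9: x0=(1.1654, -0.6959, -1.0776) x1=(-2.1455, 0.4480, 1.3975) x2=(-0.1020, -0.4838, 0.9249)
step 10: x0=(1.1865, -0.6831, -1.0877) x1=(-2.1773, 0.4695, 1.3951) x2=(-0.0628, -0.4593, 0.9021)
step 11: x0=(1.2076, -0.6703, -1.0977) x1=(-2.2094, 0.4912, 1.3927) x2=(-0.0233, -0.4349, 0.8791)
step 12: x0=(1.2285, -0.6575, -1.1076) x1=(-2.2416, 0.5130, 1.3903) x2=(0.0165, -0.4106, 0.8559)
step 13: x0=(1.2494, -0.6446, -1.1172) x1=(-2.2741, 0.5348, 1.3879) x2=(0.0566, -0.3864, 0.8325)
step 14: x0=(1.2701, -0.6317, -1.1268) x1=(-2.3066, 0.5568, 1.3855) x2=(0.0969, -0.3623, 0.8089)
step 15: x0=(1.2907, -0.6188, -1.1362) x1=(-2.3394, 0.5787, 1.3832) x2=(0.1375, -0.3383, 0.7850)
step 16: x0=(1.3112, -0.6059, -1.1454) x1=(-2.3723, 0.6008, 1.3808) x2=(0.1784, -0.3144, 0.7609)
step 17: x0=(1.3316, -0.5929, -1.1545) x1=(-2.4053, 0.6228, 1.3785) x2=(0.2195, -0.2905, 0.7366)
step 18: x0=(1.3519, -0.5799, -1.1634) x1=(-2.4384, 0.6450, 1.3761) x2=(0.2609, -0.2667, 0.7120)
step 19: x0=(1.3720, -0.5668, -1.1721) x1=(-2.4717, 0.6671, 1.3738) x2=(0.3025, -0.2430, 0.6872)
step 20: x0=(1.3921, -0.5537, -1.1807) x1=(-2.5051, 0.6893, 1.3714) x2=(0.3443, -0.2194, 0.6622)
step 21: x0=(1.4120, -0.5406, -1.1891) x1=(-2.5385, 0.7116, 1.3691) x2=(0.3864, -0.1958, 0.6369)
step 22: x0=(1.4318, -0.5274, -1.1974) x1=(-2.5721, 0.7339, 1.3667) x2=(0.4288, -0.1724, 0.6114)
step 23: x0=(1.4516, -0.5143, -1.2054) x1=(-2.6058, 0.7562, 1.3644) x2=(0.4713, -0.1490, 0.5856)
step 24: x0=(1.4712, -0.5010, -1.2133) x1=(-2.6395, 0.7785, 1.3620) x2=(0.5141, -0.1256, 0.5596)
step 25: x0=(1.4906, -0.4877, -1.2210) x1=(-2.6734, 0.8008, 1.3597) x2=(0.5571, -0.1024, 0.5333)
step 26: x0=(1.5100, -0.4744, -1.2286) x1=(-2.7073, 0.8232, 1.3574) x2=(0.6003, -0.0792, 0.5068)
step 27: x0=(1.5292, -0.4610, -1.2359) x1=(-2.7413, 0.8456, 1.3550) x2=(0.6438, -0.0561, 0.4799)
step 28: x0=(1.5484, -0.4476, -1.2430) x1=(-2.7754, 0.8680, 1.3527) x2=(0.6874, -0.0331, 0.4528)
step 29: x0=(1.5674, -0.4341, -1.2500) x1=(-2.8095, 0.8904, 1.3504) x2=(0.7313, -0.0102, 0.4254)
step 30: x0=(1.5863, -0.4206, -1.2567) x1=(-2.8437, 0.9128, 1.3480) x2=(0.7754, 0.0126, 0.3977)
step 31: x0=(1.6050, -0.4070, -1.2632) x1=(-2.8779, 0.9352, 1.3457) x2=(0.8197, 0.0354, 0.3697)
step 32: x0=(1.6237, -0.3934, -1.2695) x1=(-2.9122, 0.9577, 1.3433) x2=(0.8642, 0.0580, 0.3414)
step 33: x0=(1.6422, -0.3796, -1.2756) x1=(-2.9465, 0.9801, 1.3410) x2=(0.9089, 0.0806, 0.3128)
step 34: x0=(1.6606, -0.3659, -1.2815) x1=(-2.9809, 1.0026, 1.3387) x2=(0.9538, 0.1030, 0.2839)
step 35: x0=(1.6789, -0.3520, -1.2871) x1=(-3.0153, 1.0251, 1.3363) x2=(0.9989, 0.1253, 0.2546)
step 36: x0=(1.6971, -0.3381, -1.2925) x1=(-3.0498, 1.0475, 1.3340) x2=(1.0443, 0.1476, 0.2249)
step 37: x0=(1.7151, -0.3240, -1.2976) x1=(-3.0843, 1.0700, 1.3316) x2=(1.0898, 0.1697, 0.1949)
step 38: x0=(1.7330, -0.3099, -1.3024) x1=(-3.1189, 1.0925, 1.3293) x2=(1.1355, 0.1916, 0.1646)
step 39: x0=(1.7508, -0.2957, -1.3070) x1=(-3.1535, 1.1150, 1.3269) x2=(1.1815, 0.2134, 0.1338)

1.6308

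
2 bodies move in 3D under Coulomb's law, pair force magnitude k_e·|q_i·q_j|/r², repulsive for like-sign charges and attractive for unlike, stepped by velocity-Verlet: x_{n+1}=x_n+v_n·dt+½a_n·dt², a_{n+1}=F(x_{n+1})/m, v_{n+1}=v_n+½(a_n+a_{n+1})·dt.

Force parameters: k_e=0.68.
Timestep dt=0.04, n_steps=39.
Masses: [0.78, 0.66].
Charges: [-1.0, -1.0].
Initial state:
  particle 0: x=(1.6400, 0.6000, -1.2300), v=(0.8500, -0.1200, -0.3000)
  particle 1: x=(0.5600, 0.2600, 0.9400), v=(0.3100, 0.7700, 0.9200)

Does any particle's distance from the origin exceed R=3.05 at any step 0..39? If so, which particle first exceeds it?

step 0: x0=(1.6400, 0.6000, -1.2300) x1=(0.5600, 0.2600, 0.9400)
step 1: x0=(1.6741, 0.5952, -1.2421) x1=(0.5723, 0.2908, 0.9769)
step 2: x0=(1.7082, 0.5905, -1.2544) x1=(0.5846, 0.3215, 1.0141)
step 3: x0=(1.7424, 0.5857, -1.2669) x1=(0.5967, 0.3523, 1.0515)
step 4: x0=(1.7768, 0.5810, -1.2796) x1=(0.6087, 0.3830, 1.0891)
step 5: x0=(1.8112, 0.5763, -1.2924) x1=(0.6206, 0.4136, 1.1269)
step 6: x0=(1.8457, 0.5716, -1.3055) x1=(0.6324, 0.4443, 1.1649)
step 7: x0=(1.8803, 0.5669, -1.3187) x1=(0.6441, 0.4750, 1.2031)
step 8: x0=(1.9150, 0.5623, -1.3320) x1=(0.6557, 0.5056, 1.2415)
step 9: x0=(1.9497, 0.5576, -1.3455) x1=(0.6672, 0.5363, 1.2801)
step 10: x0=(1.9845, 0.5529, -1.3592) x1=(0.6786, 0.5669, 1.3188)
step 11: x0=(2.0194, 0.5483, -1.3730) x1=(0.6900, 0.5976, 1.3577)
step 12: x0=(2.0544, 0.5436, -1.3869) x1=(0.7013, 0.6282, 1.3968)
step 13: x0=(2.0894, 0.5389, -1.4009) x1=(0.7125, 0.6589, 1.4361)
step 14: x0=(2.1244, 0.5342, -1.4151) x1=(0.7236, 0.6895, 1.4754)
step 15: x0=(2.1596, 0.5295, -1.4294) x1=(0.7347, 0.7202, 1.5150)
step 16: x0=(2.1948, 0.5248, -1.4438) x1=(0.7457, 0.7509, 1.5546)
step 17: x0=(2.2300, 0.5201, -1.4584) x1=(0.7566, 0.7816, 1.5944)
step 18: x0=(2.2653, 0.5154, -1.4730) x1=(0.7675, 0.8123, 1.6343)
step 19: x0=(2.3006, 0.5107, -1.4878) x1=(0.7783, 0.8430, 1.6744)
step 20: x0=(2.3360, 0.5060, -1.5026) x1=(0.7890, 0.8737, 1.7146)
step 21: x0=(2.3715, 0.5012, -1.5176) x1=(0.7997, 0.9044, 1.7548)
step 22: x0=(2.4070, 0.4965, -1.5326) x1=(0.8104, 0.9352, 1.7952)
step 23: x0=(2.4425, 0.4917, -1.5477) x1=(0.8210, 0.9659, 1.8357)
step 24: x0=(2.4781, 0.4869, -1.5630) x1=(0.8315, 0.9967, 1.8763)
step 25: x0=(2.5137, 0.4821, -1.5783) x1=(0.8420, 1.0275, 1.9170)
step 26: x0=(2.5493, 0.4773, -1.5936) x1=(0.8525, 1.0583, 1.9578)
step 27: x0=(2.5850, 0.4725, -1.6091) x1=(0.8629, 1.0891, 1.9987)
step 28: x0=(2.6207, 0.4677, -1.6246) x1=(0.8732, 1.1200, 2.0397)
step 29: x0=(2.6565, 0.4628, -1.6402) x1=(0.8836, 1.1508, 2.0808)
step 30: x0=(2.6923, 0.4579, -1.6559) x1=(0.8938, 1.1817, 2.1219)
step 31: x0=(2.7281, 0.4531, -1.6717) x1=(0.9041, 1.2126, 2.1631)
step 32: x0=(2.7640, 0.4482, -1.6875) x1=(0.9143, 1.2435, 2.2045)
step 33: x0=(2.7999, 0.4433, -1.7034) x1=(0.9245, 1.2744, 2.2458)
step 34: x0=(2.8358, 0.4384, -1.7193) x1=(0.9346, 1.3053, 2.2873)
step 35: x0=(2.8717, 0.4335, -1.7353) x1=(0.9447, 1.3363, 2.3288)
step 36: x0=(2.9077, 0.4285, -1.7514) x1=(0.9548, 1.3672, 2.3704)
step 37: x0=(2.9437, 0.4236, -1.7675) x1=(0.9648, 1.3982, 2.4121)
step 38: x0=(2.9797, 0.4186, -1.7837) x1=(0.9748, 1.4292, 2.4538)
step 39: x0=(3.0158, 0.4136, -1.7999) x1=(0.9848, 1.4602, 2.4956)

yes, particle 0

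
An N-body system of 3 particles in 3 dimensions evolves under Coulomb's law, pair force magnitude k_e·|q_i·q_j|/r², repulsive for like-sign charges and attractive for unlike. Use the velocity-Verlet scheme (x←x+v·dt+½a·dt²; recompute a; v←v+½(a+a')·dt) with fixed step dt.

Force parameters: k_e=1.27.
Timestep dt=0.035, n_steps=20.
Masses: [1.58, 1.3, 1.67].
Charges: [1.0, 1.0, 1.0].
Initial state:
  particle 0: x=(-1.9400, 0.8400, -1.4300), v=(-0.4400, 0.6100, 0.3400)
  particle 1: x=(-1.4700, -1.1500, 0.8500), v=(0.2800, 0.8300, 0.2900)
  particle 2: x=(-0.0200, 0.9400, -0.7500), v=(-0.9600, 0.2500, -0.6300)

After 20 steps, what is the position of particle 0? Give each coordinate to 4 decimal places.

step 0: x0=(-1.9400, 0.8400, -1.4300) x1=(-1.4700, -1.1500, 0.8500) x2=(-0.0200, 0.9400, -0.7500)
step 1: x0=(-1.9555, 0.8614, -1.4182) x1=(-1.4602, -1.1210, 0.8602) x2=(-0.0535, 0.9488, -0.7720)
step 2: x0=(-1.9713, 0.8828, -1.4065) x1=(-1.4505, -1.0923, 0.8706) x2=(-0.0867, 0.9577, -0.7941)
step 3: x0=(-1.9873, 0.9043, -1.3950) x1=(-1.4408, -1.0636, 0.8812) x2=(-0.1196, 0.9666, -0.8161)
step 4: x0=(-2.0036, 0.9259, -1.3836) x1=(-1.4311, -1.0352, 0.8920) x2=(-0.1523, 0.9757, -0.8381)
step 5: x0=(-2.0202, 0.9475, -1.3724) x1=(-1.4215, -1.0069, 0.9029) x2=(-0.1846, 0.9848, -0.8601)
step 6: x0=(-2.0370, 0.9692, -1.3614) x1=(-1.4119, -0.9789, 0.9140) x2=(-0.2167, 0.9940, -0.8820)
step 7: x0=(-2.0541, 0.9909, -1.3505) x1=(-1.4024, -0.9510, 0.9253) x2=(-0.2485, 1.0032, -0.9040)
step 8: x0=(-2.0716, 1.0127, -1.3397) x1=(-1.3928, -0.9232, 0.9367) x2=(-0.2799, 1.0126, -0.9260)
step 9: x0=(-2.0893, 1.0346, -1.3291) x1=(-1.3833, -0.8957, 0.9484) x2=(-0.3111, 1.0220, -0.9480)
step 10: x0=(-2.1074, 1.0565, -1.3187) x1=(-1.3739, -0.8683, 0.9602) x2=(-0.3419, 1.0315, -0.9700)
step 11: x0=(-2.1257, 1.0785, -1.3083) x1=(-1.3644, -0.8411, 0.9722) x2=(-0.3724, 1.0411, -0.9921)
step 12: x0=(-2.1444, 1.1006, -1.2981) x1=(-1.3550, -0.8140, 0.9845) x2=(-0.4026, 1.0507, -1.0141)
step 13: x0=(-2.1635, 1.1227, -1.2880) x1=(-1.3455, -0.7872, 0.9969) x2=(-0.4325, 1.0604, -1.0362)
step 14: x0=(-2.1829, 1.1450, -1.2781) x1=(-1.3361, -0.7605, 1.0095) x2=(-0.4620, 1.0701, -1.0583)
step 15: x0=(-2.2026, 1.1673, -1.2683) x1=(-1.3267, -0.7339, 1.0223) x2=(-0.4912, 1.0799, -1.0805)
step 16: x0=(-2.2227, 1.1897, -1.2585) x1=(-1.3173, -0.7076, 1.0353) x2=(-0.5200, 1.0898, -1.1027)
step 17: x0=(-2.2432, 1.2121, -1.2489) x1=(-1.3079, -0.6814, 1.0484) x2=(-0.5485, 1.0997, -1.1249)
step 18: x0=(-2.2640, 1.2347, -1.2394) x1=(-1.2985, -0.6553, 1.0618) x2=(-0.5767, 1.1097, -1.1473)
step 19: x0=(-2.2852, 1.2573, -1.2300) x1=(-1.2891, -0.6294, 1.0754) x2=(-0.6045, 1.1196, -1.1696)
step 20: x0=(-2.3068, 1.2800, -1.2206) x1=(-1.2797, -0.6037, 1.0892) x2=(-0.6319, 1.1297, -1.1921)

(-2.3068, 1.2800, -1.2206)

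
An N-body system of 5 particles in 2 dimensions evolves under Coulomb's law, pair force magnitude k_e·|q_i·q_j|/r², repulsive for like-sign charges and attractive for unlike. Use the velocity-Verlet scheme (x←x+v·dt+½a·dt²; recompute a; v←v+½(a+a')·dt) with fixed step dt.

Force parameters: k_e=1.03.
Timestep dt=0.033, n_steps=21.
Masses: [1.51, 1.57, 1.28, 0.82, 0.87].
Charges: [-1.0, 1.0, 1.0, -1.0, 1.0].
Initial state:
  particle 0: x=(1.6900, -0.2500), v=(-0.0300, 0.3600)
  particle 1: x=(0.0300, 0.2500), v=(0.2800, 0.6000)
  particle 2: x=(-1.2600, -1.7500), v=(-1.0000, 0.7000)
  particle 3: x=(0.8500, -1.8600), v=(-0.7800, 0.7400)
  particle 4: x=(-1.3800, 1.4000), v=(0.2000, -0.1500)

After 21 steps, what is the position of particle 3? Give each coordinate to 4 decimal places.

step 0: x0=(1.6900, -0.2500) x1=(0.0300, 0.2500) x2=(-1.2600, -1.7500) x3=(0.8500, -1.8600) x4=(-1.3800, 1.4000)
step 1: x0=(1.6889, -0.2380) x1=(0.0395, 0.2697) x2=(-1.2929, -1.7270) x3=(0.8239, -1.8356) x4=(-1.3735, 1.3952)
step 2: x0=(1.6875, -0.2257) x1=(0.0495, 0.2891) x2=(-1.3256, -1.7042) x3=(0.7972, -1.8112) x4=(-1.3671, 1.3906)
step 3: x0=(1.6859, -0.2131) x1=(0.0601, 0.3083) x2=(-1.3582, -1.6816) x3=(0.7699, -1.7868) x4=(-1.3610, 1.3863)
step 4: x0=(1.6841, -0.2003) x1=(0.0711, 0.3273) x2=(-1.3905, -1.6591) x3=(0.7419, -1.7625) x4=(-1.3550, 1.3823)
step 5: x0=(1.6820, -0.1872) x1=(0.0827, 0.3460) x2=(-1.4227, -1.6369) x3=(0.7132, -1.7381) x4=(-1.3492, 1.3785)
step 6: x0=(1.6796, -0.1738) x1=(0.0949, 0.3644) x2=(-1.4548, -1.6148) x3=(0.6839, -1.7137) x4=(-1.3435, 1.3749)
step 7: x0=(1.6771, -0.1602) x1=(0.1075, 0.3826) x2=(-1.4866, -1.5929) x3=(0.6539, -1.6892) x4=(-1.3381, 1.3717)
step 8: x0=(1.6742, -0.1463) x1=(0.1208, 0.4004) x2=(-1.5183, -1.5713) x3=(0.6233, -1.6647) x4=(-1.3328, 1.3686)
step 9: x0=(1.6712, -0.1321) x1=(0.1345, 0.4180) x2=(-1.5498, -1.5497) x3=(0.5920, -1.6401) x4=(-1.3277, 1.3659)
step 10: x0=(1.6678, -0.1176) x1=(0.1489, 0.4353) x2=(-1.5812, -1.5284) x3=(0.5601, -1.6155) x4=(-1.3229, 1.3633)
step 11: x0=(1.6643, -0.1028) x1=(0.1638, 0.4523) x2=(-1.6124, -1.5073) x3=(0.5275, -1.5908) x4=(-1.3182, 1.3610)
step 12: x0=(1.6604, -0.0878) x1=(0.1792, 0.4690) x2=(-1.6434, -1.4863) x3=(0.4943, -1.5659) x4=(-1.3136, 1.3590)
step 13: x0=(1.6563, -0.0725) x1=(0.1952, 0.4854) x2=(-1.6743, -1.4655) x3=(0.4604, -1.5409) x4=(-1.3093, 1.3571)
step 14: x0=(1.6520, -0.0569) x1=(0.2118, 0.5014) x2=(-1.7050, -1.4449) x3=(0.4259, -1.5158) x4=(-1.3052, 1.3555)
step 15: x0=(1.6473, -0.0411) x1=(0.2290, 0.5171) x2=(-1.7356, -1.4244) x3=(0.3907, -1.4905) x4=(-1.3012, 1.3541)
step 16: x0=(1.6424, -0.0250) x1=(0.2467, 0.5325) x2=(-1.7660, -1.4042) x3=(0.3549, -1.4651) x4=(-1.2974, 1.3530)
step 17: x0=(1.6372, -0.0085) x1=(0.2650, 0.5476) x2=(-1.7963, -1.3841) x3=(0.3185, -1.4395) x4=(-1.2938, 1.3520)
step 18: x0=(1.6317, 0.0082) x1=(0.2839, 0.5623) x2=(-1.8264, -1.3641) x3=(0.2814, -1.4136) x4=(-1.2904, 1.3512)
step 19: x0=(1.6259, 0.0251) x1=(0.3033, 0.5766) x2=(-1.8563, -1.3443) x3=(0.2438, -1.3876) x4=(-1.2871, 1.3506)
step 20: x0=(1.6197, 0.0424) x1=(0.3234, 0.5906) x2=(-1.8861, -1.3247) x3=(0.2055, -1.3613) x4=(-1.2840, 1.3502)
step 21: x0=(1.6133, 0.0600) x1=(0.3440, 0.6042) x2=(-1.9157, -1.3053) x3=(0.1666, -1.3347) x4=(-1.2810, 1.3500)

(0.1666, -1.3347)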